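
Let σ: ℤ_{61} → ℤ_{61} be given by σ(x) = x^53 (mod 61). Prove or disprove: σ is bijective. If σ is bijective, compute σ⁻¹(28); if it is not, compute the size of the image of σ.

38

Since 61 is prime, the nonzero elements of ℤ_{61} form a cyclic group of order 60.
As gcd(53, 60) = 1, raising to the 53rd power is a bijection on this group: if a^53 ≡ b^53 then (ab^{−1})^53 = 1, and the only element of order dividing gcd(53, 60) = 1 is 1, so a = b.
With σ(0) = 0 this makes σ injective on all of ℤ_{61}, hence bijective (finite equal-size domain and codomain). In particular σ is bijective.
Since σ is bijective, we find the preimage of 28. The inverse of x ↦ x^53 on (ℤ_{61})^× is x ↦ x^17, because 53·17 = 901 = 15·60 + 1 ≡ 1 (mod 60) and x^{60} = 1 for x ≠ 0 (Fermat). So σ⁻¹(28) = 28^17 mod 61.
Repeated squaring mod 61: 28^1 ≡ 28, 28^2 ≡ 28² = 784 ≡ 52, 28^4 ≡ 52² = 2704 ≡ 20, 28^8 ≡ 20² = 400 ≡ 34, 28^16 ≡ 34² = 1156 ≡ 58. Since 17 = 16 + 1, 28^17 ≡ 58·28: 58·28 = 1624 ≡ 38. So 28^17 ≡ 38 (mod 61).
Hence σ⁻¹(28) = 38.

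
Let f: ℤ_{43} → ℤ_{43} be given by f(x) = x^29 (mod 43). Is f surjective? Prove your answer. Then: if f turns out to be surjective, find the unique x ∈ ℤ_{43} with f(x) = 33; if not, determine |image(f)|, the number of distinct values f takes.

Since 43 is prime, the nonzero elements of ℤ_{43} form a cyclic group of order 42.
As gcd(29, 42) = 1, raising to the 29th power is a bijection on this group: if s^29 ≡ t^29 then (st^{−1})^29 = 1, and the only element of order dividing gcd(29, 42) = 1 is 1, so s = t.
With f(0) = 0 this makes f injective on all of ℤ_{43}, hence bijective (finite equal-size domain and codomain). In particular f is surjective.
Since f is surjective, we find the preimage of 33. The inverse of x ↦ x^29 on (ℤ_{43})^× is x ↦ x^29, because 29·29 = 841 = 20·42 + 1 ≡ 1 (mod 42) and x^{42} = 1 for x ≠ 0 (Fermat). So f⁻¹(33) = 33^29 mod 43.
Repeated squaring mod 43: 33^1 ≡ 33, 33^2 ≡ 33² = 1089 ≡ 14, 33^4 ≡ 14² = 196 ≡ 24, 33^8 ≡ 24² = 576 ≡ 17, 33^16 ≡ 17² = 289 ≡ 31. Since 29 = 16 + 8 + 4 + 1, 33^29 ≡ 31·17·24·33: 31·17 = 527 ≡ 11, then 11·24 = 264 ≡ 6, then 6·33 = 198 ≡ 26. So 33^29 ≡ 26 (mod 43).
Hence f⁻¹(33) = 26.

26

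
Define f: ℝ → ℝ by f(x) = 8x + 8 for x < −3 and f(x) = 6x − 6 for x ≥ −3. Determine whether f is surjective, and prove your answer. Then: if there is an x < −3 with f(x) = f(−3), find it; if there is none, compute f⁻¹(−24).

-4

Both pieces are strictly increasing (slopes 8 and 6), so each is injective on its own interval.
The left piece maps (−∞, −3) onto (−∞, −16); the right piece maps [−3, ∞) onto [−24, ∞).
The union (−∞, −16) ∪ [−24, ∞) covers ℝ, so f is surjective.
For the follow-up: the images overlap, so an x < −3 with f(x) = f(−3) exists. f(−3) = −24; solving 8x + 8 = −24 for x < −3 gives x = (−24 − 8)/8 = −4.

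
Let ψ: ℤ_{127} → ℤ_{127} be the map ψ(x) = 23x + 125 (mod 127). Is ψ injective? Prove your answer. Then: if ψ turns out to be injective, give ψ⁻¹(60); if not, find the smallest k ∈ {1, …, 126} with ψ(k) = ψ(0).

80

Suppose ψ(a) = ψ(b) in ℤ_{127}. Then 23a + 125 ≡ 23b + 125 (mod 127), so 23(a − b) ≡ 0 (mod 127).
Since gcd(23, 127) = 1, 23 is invertible modulo 127, therefore a − b ≡ 0 (mod 127), i.e. a = b.
Therefore ψ is injective.
We now compute 23⁻¹ mod 127 explicitly. Euclid's algorithm: 127 = 5·23 + 12, 23 = 1·12 + 11, 12 = 1·11 + 1; back-substituting gives 1 = 116·23 − 21·127, so 23⁻¹ ≡ 116 (mod 127).
Since ψ is injective, we compute ψ⁻¹(60): solve 23x + 125 ≡ 60 (mod 127), i.e. 23x ≡ 62 (mod 127).
Multiplying by 23⁻¹ = 116 gives x ≡ 116·62 = 7192 = 56·127 + 80 ≡ 80 (mod 127).
Check: ψ(80) = 23·80 + 125 = 1965 = 15·127 + 60 ≡ 60 (mod 127).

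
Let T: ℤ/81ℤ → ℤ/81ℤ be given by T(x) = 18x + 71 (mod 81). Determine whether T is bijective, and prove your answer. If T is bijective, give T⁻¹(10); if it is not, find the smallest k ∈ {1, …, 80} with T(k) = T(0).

We have gcd(18, 81) = 9 > 1. Taking u = 0 and v = 9: T(0) = 71 and T(9) = 18·9 + 71 = 233 ≡ 71 (mod 81).
So T(0) = T(9) while 0 ≠ 9, hence T is not injective, hence not bijective.
Since T is not bijective, we find the least positive k with T(k) = T(0): this means 18k ≡ 0 (mod 81), i.e. 81 ∣ 18k. Since gcd(18, 81) = 9, dividing through by 9 this holds exactly when 9 ∣ 2k, and as gcd(2, 9) = 1, exactly when 9 ∣ k.
The smallest positive such k is 9.

9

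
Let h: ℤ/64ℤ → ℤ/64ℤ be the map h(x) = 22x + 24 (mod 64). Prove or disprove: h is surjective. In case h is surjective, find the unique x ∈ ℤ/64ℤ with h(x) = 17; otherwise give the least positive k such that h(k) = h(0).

Since gcd(22, 64) = 2, we have 22x ≡ 0 (mod 2) for all x, so h(x) ≡ 0 (mod 2).
But 1 ≢ 0 (mod 2), so 1 ∈ ℤ/64ℤ has no preimage. So h is not surjective.
Since h is not surjective, we find the least positive k with h(k) = h(0): this means 22k ≡ 0 (mod 64), i.e. 64 ∣ 22k. Since gcd(22, 64) = 2, dividing through by 2 this holds exactly when 32 ∣ 11k, and as gcd(11, 32) = 1, exactly when 32 ∣ k.
The smallest positive such k is 32.

32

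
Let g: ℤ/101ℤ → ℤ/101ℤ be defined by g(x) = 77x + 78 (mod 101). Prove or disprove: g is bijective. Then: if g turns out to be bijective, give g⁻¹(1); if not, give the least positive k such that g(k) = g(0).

Recall: injectivity means: for all s, t in the domain, g(s) = g(t) implies s = t.
If g(s) = g(t), then 77s ≡ 77t (mod 101). Because gcd(77, 101) = 1, we may cancel 77 to get s ≡ t (mod 101).
We now compute 77⁻¹ mod 101 explicitly. Euclid's algorithm: 101 = 1·77 + 24, 77 = 3·24 + 5, 24 = 4·5 + 4, 5 = 1·4 + 1; back-substituting gives 1 = 21·77 − 16·101, so 77⁻¹ ≡ 21 (mod 101).
Then y ↦ 21(y − 78) is a two-sided inverse to g, so every y ∈ ℤ/101ℤ has a preimage.
Hence g is bijective.
Since g is bijective, we compute g⁻¹(1): solve 77x + 78 ≡ 1 (mod 101), i.e. 77x ≡ 24 (mod 101).
Multiplying by 77⁻¹ = 21 gives x ≡ 21·24 = 504 = 4·101 + 100 ≡ 100 (mod 101).
Check: g(100) = 77·100 + 78 = 7778 = 77·101 + 1 ≡ 1 (mod 101).

100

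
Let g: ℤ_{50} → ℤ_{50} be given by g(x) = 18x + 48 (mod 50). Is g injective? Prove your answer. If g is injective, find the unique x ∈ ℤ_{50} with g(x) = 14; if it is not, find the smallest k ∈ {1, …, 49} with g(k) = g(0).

25

We have gcd(18, 50) = 2 > 1. Taking x_1 = 0 and x_2 = 25: g(0) = 48 and g(25) = 18·25 + 48 = 498 ≡ 48 (mod 50).
So g(0) = g(25) while 0 ≠ 25, thus g is not injective.
Since g is not injective, we find the least positive k with g(k) = g(0): this means 18k ≡ 0 (mod 50), i.e. 50 ∣ 18k. Since gcd(18, 50) = 2, dividing through by 2 this holds exactly when 25 ∣ 9k, and as gcd(9, 25) = 1, exactly when 25 ∣ k.
The smallest positive such k is 25.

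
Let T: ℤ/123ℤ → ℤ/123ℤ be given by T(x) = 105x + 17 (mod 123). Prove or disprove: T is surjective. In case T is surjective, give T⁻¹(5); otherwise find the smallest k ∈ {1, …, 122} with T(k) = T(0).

Recall: surjectivity means every element of the codomain has a preimage under T.
Since gcd(105, 123) = 3, we have 105x ≡ 0 (mod 3) for all x, so T(x) ≡ 2 (mod 3).
But 0 ≢ 2 (mod 3), so 0 ∈ ℤ/123ℤ has no preimage. Therefore T is not surjective.
Since T is not surjective, we find the least positive k with T(k) = T(0): this means 105k ≡ 0 (mod 123), i.e. 123 ∣ 105k. Since gcd(105, 123) = 3, dividing through by 3 this holds exactly when 41 ∣ 35k, and as gcd(35, 41) = 1, exactly when 41 ∣ k.
The smallest positive such k is 41.

41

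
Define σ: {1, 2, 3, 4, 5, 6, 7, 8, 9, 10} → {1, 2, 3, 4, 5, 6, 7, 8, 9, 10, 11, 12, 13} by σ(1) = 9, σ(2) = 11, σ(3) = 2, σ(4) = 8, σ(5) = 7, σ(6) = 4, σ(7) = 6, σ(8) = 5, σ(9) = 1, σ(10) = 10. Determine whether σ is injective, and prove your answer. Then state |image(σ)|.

10

The values σ(1), …, σ(10) are 9, 11, 2, 8, 7, 4, 6, 5, 1, 10 — all distinct.
So σ(s) = σ(t) only when s = t, and σ is injective.
The image of σ is {1, 2, 4, 5, 6, 7, 8, 9, 10, 11}, which has 10 elements.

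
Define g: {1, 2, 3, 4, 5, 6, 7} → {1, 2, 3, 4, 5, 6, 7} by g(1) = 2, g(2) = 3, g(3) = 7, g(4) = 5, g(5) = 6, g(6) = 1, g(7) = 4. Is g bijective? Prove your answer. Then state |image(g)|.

The values 2, 3, 7, 5, 6, 1, 4 are a permutation of {1, 2, 3, 4, 5, 6, 7}: each element appears exactly once.
So g is injective and surjective, hence bijective.
The image of g is {1, 2, 3, 4, 5, 6, 7}, which has 7 elements.

7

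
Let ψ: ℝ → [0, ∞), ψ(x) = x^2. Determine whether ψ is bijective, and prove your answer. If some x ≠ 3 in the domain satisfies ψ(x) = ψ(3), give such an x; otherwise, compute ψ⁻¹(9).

ψ(3) = 9 = (−3)^2 = ψ(−3) (since 2 is even), with 3 ≠ −3. So ψ is not injective, hence not bijective.
For the follow-up, such an x exists: taking x = −3 ∈ ℝ gives ψ(−3) = 9 = ψ(3) with −3 ≠ 3.

-3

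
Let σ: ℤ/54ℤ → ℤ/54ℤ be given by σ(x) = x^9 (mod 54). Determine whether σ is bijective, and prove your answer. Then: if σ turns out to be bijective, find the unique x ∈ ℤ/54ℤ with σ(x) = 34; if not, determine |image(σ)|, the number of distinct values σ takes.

6

σ(0) = 0^9 = 0.
σ(6): Repeated squaring mod 54: 6^1 ≡ 6, 6^2 ≡ 6² = 36, 6^4 ≡ 36² = 1296 ≡ 0, 6^8 ≡ 0² = 0. Since 9 = 8 + 1, 6^9 ≡ 0·6: 0·6 = 0. So 6^9 ≡ 0 (mod 54).
So σ(0) = σ(6) = 0 while 0 ≠ 6, so σ is not injective, hence not bijective.
Since σ is not bijective, we determine |image(σ)|. Computing x^9 mod 54 for each x (by repeated squaring, reducing mod 54 at every step), the values σ(0), σ(1), …, σ(53) are: 0, 1, 26, 27, 28, 53, 0, 1, 26, 27, 28, 53, 0, 1, 26, 27, 28, 53, 0, 1, 26, 27, 28, 53, 0, 1, 26, 27, 28, 53, 0, 1, 26, 27, 28, 53, 0, 1, 26, 27, 28, 53, 0, 1, 26, 27, 28, 53, 0, 1, 26, 27, 28, 53.
The distinct values are {0, 1, 26, 27, 28, 53}; there are 6 of them.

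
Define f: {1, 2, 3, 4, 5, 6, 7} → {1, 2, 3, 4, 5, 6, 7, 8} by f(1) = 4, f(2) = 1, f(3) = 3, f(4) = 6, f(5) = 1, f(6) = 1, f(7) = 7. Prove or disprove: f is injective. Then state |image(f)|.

f(2) = 1 = f(5) with 2 ≠ 5, so f is not injective.
The image of f is {1, 3, 4, 6, 7}, which has 5 elements.

5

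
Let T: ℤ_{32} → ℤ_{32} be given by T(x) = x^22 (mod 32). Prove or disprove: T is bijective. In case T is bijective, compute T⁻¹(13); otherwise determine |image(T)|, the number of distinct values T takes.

5

T(0) = 0^22 = 0.
T(2): Repeated squaring mod 32: 2^1 ≡ 2, 2^2 ≡ 2² = 4, 2^4 ≡ 4² = 16, 2^8 ≡ 16² = 256 ≡ 0, 2^16 ≡ 0² = 0. Since 22 = 16 + 4 + 2, 2^22 ≡ 0·16·4: 0·16 = 0, then 0·4 = 0. So 2^22 ≡ 0 (mod 32).
So T(0) = T(2) = 0 while 0 ≠ 2, therefore T is not injective, hence not bijective.
Since T is not bijective, we determine |image(T)|. Computing x^22 mod 32 for each x (by repeated squaring, reducing mod 32 at every step), the values T(0), T(1), …, T(31) are: 0, 1, 0, 25, 0, 9, 0, 17, 0, 17, 0, 9, 0, 25, 0, 1, 0, 1, 0, 25, 0, 9, 0, 17, 0, 17, 0, 9, 0, 25, 0, 1.
The distinct values are {0, 1, 9, 17, 25}; there are 5 of them.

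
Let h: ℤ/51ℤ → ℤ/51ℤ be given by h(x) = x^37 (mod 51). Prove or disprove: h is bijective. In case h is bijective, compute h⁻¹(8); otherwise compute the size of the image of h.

Computing x^37 mod 51 for each x (by repeated squaring, reducing mod 51 at every step), the values h(0), h(1), …, h(50) are: 0, 1, 32, 39, 4, 14, 24, 28, 26, 42, 40, 44, 3, 13, 29, 36, 16, 17, 18, 49, 5, 21, 31, 41, 45, 43, 8, 6, 10, 20, 30, 46, 2, 33, 34, 35, 15, 22, 38, 48, 7, 11, 9, 25, 23, 27, 37, 47, 12, 19, 50.
Every element of ℤ/51ℤ appears exactly once in this list, so h is a bijection, and in particular bijective.
Since h is bijective, we read off the preimage of 8 from the same table: h(26) = 8, so h⁻¹(8) = 26.

26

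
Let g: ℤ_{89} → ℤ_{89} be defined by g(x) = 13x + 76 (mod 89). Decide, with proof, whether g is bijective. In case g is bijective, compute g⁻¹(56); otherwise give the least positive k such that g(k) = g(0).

19

If g(u) = g(v), then 13u ≡ 13v (mod 89). Because gcd(13, 89) = 1, we may cancel 13 to get u ≡ v (mod 89).
We now compute 13⁻¹ mod 89 explicitly. Euclid's algorithm: 89 = 6·13 + 11, 13 = 1·11 + 2, 11 = 5·2 + 1; back-substituting gives 1 = 48·13 − 7·89, so 13⁻¹ ≡ 48 (mod 89).
For any y ∈ ℤ_{89}, x = 48(y − 76) mod 89 satisfies g(x) = 13·48(y − 76) + 76 ≡ y (since 13·48 ≡ 1 mod 89). So every y has a preimage.
Therefore g is bijective.
Since g is bijective, we compute g⁻¹(56): solve 13x + 76 ≡ 56 (mod 89), i.e. 13x ≡ 69 (mod 89).
Multiplying by 13⁻¹ = 48 gives x ≡ 48·69 = 3312 = 37·89 + 19 ≡ 19 (mod 89).
Check: g(19) = 13·19 + 76 = 323 = 3·89 + 56 ≡ 56 (mod 89).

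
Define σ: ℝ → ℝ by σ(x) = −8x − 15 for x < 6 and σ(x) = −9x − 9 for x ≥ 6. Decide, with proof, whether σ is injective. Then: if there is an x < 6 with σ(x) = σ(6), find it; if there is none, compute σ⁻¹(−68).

59/9

Both pieces are strictly decreasing (slopes −8 and −9), so each is injective on its own interval.
The left piece maps (−∞, 6) onto (−63, ∞); the right piece maps [6, ∞) onto (−∞, −63].
These images are disjoint, so no value is attained by both pieces. So σ is injective.
Because the two images are disjoint, no x < 6 has σ(x) = σ(6), so we compute σ⁻¹(−68): −68 lies in (−∞, −63], so solve −9x − 9 = −68: x = (−68 + 9)/(−9) = 59/9.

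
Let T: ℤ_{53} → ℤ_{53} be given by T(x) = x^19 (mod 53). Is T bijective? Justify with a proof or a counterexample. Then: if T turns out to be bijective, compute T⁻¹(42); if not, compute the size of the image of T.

Since 53 is prime, the nonzero elements of ℤ_{53} form a cyclic group of order 52.
As gcd(19, 52) = 1, raising to the 19th power is a bijection on this group: if s^19 ≡ t^19 then (st^{−1})^19 = 1, and the only element of order dividing gcd(19, 52) = 1 is 1, so s = t.
With T(0) = 0 this makes T injective on all of ℤ_{53}, hence bijective (finite equal-size domain and codomain). In particular T is bijective.
Since T is bijective, we find the preimage of 42. The inverse of x ↦ x^19 on (ℤ_{53})^× is x ↦ x^11, because 19·11 = 209 = 4·52 + 1 ≡ 1 (mod 52) and x^{52} = 1 for x ≠ 0 (Fermat). So T⁻¹(42) = 42^11 mod 53.
Repeated squaring mod 53: 42^1 ≡ 42, 42^2 ≡ 42² = 1764 ≡ 15, 42^4 ≡ 15² = 225 ≡ 13, 42^8 ≡ 13² = 169 ≡ 10. Since 11 = 8 + 2 + 1, 42^11 ≡ 10·15·42: 10·15 = 150 ≡ 44, then 44·42 = 1848 ≡ 46. So 42^11 ≡ 46 (mod 53).
Hence T⁻¹(42) = 46.

46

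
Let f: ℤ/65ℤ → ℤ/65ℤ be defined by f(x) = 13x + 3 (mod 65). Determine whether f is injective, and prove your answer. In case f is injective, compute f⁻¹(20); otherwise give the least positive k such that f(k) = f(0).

5

We have gcd(13, 65) = 13 > 1. Taking s = 0 and t = 5: f(0) = 3 and f(5) = 13·5 + 3 = 68 ≡ 3 (mod 65).
So f(0) = f(5) while 0 ≠ 5, hence f is not injective.
Since f is not injective, we find the least positive k with f(k) = f(0): this means 13k ≡ 0 (mod 65), i.e. 65 ∣ 13k. Since gcd(13, 65) = 13, dividing through by 13 this holds exactly when 5 ∣ k.
The smallest positive such k is 5.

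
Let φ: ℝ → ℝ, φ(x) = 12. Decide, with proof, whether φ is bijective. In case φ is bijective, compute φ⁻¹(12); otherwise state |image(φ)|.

1

φ(0) = 12 = φ(1) with 0 ≠ 1, so φ is not injective, hence not bijective.
Since φ is not bijective, we state |image(φ)|: the image of φ is {12}, which has 1 element.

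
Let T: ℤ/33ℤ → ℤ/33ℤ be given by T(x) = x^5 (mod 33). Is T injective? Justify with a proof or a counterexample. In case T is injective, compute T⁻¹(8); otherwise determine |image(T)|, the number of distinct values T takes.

9

T(1) = 1^5 = 1.
T(4): Repeated squaring mod 33: 4^1 ≡ 4, 4^2 ≡ 4² = 16, 4^4 ≡ 16² = 256 ≡ 25. Since 5 = 4 + 1, 4^5 ≡ 25·4: 25·4 = 100 ≡ 1. So 4^5 ≡ 1 (mod 33).
So T(1) = T(4) = 1 while 1 ≠ 4, hence T is not injective.
Since T is not injective, we determine |image(T)|. Computing x^5 mod 33 for each x (by repeated squaring, reducing mod 33 at every step), the values T(0), T(1), …, T(32) are: 0, 1, 32, 12, 1, 23, 21, 10, 32, 12, 10, 11, 12, 10, 23, 12, 1, 32, 21, 10, 23, 21, 22, 23, 21, 1, 23, 12, 10, 32, 21, 1, 32.
The distinct values are {0, 1, 10, 11, 12, 21, 22, 23, 32}; there are 9 of them.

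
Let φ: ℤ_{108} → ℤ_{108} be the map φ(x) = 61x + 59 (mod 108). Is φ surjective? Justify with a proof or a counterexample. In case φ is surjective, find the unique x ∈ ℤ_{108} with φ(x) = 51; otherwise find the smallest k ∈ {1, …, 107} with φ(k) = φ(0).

Since gcd(61, 108) = 1, 61 is invertible modulo 108. Euclid's algorithm: 108 = 1·61 + 47, 61 = 1·47 + 14, 47 = 3·14 + 5, 14 = 2·5 + 4, 5 = 1·4 + 1; back-substituting gives 1 = 85·61 − 48·108, so 61⁻¹ ≡ 85 (mod 108).
For any y ∈ ℤ_{108}, x = 85(y − 59) mod 108 satisfies φ(x) = 61·85(y − 59) + 59 ≡ y (since 61·85 ≡ 1 mod 108). So every y has a preimage.
Hence φ is surjective.
Since φ is surjective, we find φ⁻¹(51): we need 61x ≡ 51 − 59 ≡ 100 (mod 108). Using 61⁻¹ = 85: x ≡ 85·100 = 8500 = 78·108 + 76, so x = 76.
Check: φ(76) = 61·76 + 59 = 4695 = 43·108 + 51 ≡ 51 (mod 108).

76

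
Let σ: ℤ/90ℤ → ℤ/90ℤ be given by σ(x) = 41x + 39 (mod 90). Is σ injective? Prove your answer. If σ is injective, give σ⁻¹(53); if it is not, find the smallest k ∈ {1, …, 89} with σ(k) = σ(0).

64

Suppose σ(a) = σ(b) in ℤ/90ℤ. Then 41a + 39 ≡ 41b + 39 (mod 90), so 41(a − b) ≡ 0 (mod 90).
Since gcd(41, 90) = 1, 41 is invertible modulo 90, hence a − b ≡ 0 (mod 90), i.e. a = b.
Thus σ is injective.
We now compute 41⁻¹ mod 90 explicitly. Euclid's algorithm: 90 = 2·41 + 8, 41 = 5·8 + 1; back-substituting gives 1 = 11·41 − 5·90, so 41⁻¹ ≡ 11 (mod 90).
Since σ is injective, we find σ⁻¹(53): we need 41x ≡ 53 − 39 ≡ 14 (mod 90). Using 41⁻¹ = 11: x ≡ 11·14 = 154 = 1·90 + 64, so x = 64.
Check: σ(64) = 41·64 + 39 = 2663 = 29·90 + 53 ≡ 53 (mod 90).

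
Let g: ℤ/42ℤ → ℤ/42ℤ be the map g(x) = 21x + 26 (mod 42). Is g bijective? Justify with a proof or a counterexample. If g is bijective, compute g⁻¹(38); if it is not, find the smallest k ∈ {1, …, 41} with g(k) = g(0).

We have gcd(21, 42) = 21 > 1. Taking a = 0 and b = 2: g(0) = 26 and g(2) = 21·2 + 26 = 68 ≡ 26 (mod 42).
So g(0) = g(2) while 0 ≠ 2, hence g is not injective, hence not bijective.
Since g is not bijective, we find the least positive k with g(k) = g(0): this means 21k ≡ 0 (mod 42), i.e. 42 ∣ 21k. Since gcd(21, 42) = 21, dividing through by 21 this holds exactly when 2 ∣ k.
The smallest positive such k is 2.

2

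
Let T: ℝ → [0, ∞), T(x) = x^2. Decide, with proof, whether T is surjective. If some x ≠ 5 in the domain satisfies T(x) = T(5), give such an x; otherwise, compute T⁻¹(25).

-5

For any y ∈ [0, ∞), x = y^{1/2} ∈ ℝ satisfies x^2 = y, so T is surjective.
For the follow-up, such an x exists: taking x = −5 ∈ ℝ gives T(−5) = 25 = T(5) with −5 ≠ 5.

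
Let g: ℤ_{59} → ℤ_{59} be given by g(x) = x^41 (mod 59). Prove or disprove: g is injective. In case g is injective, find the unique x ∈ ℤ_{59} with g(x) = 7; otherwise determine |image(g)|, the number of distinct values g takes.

Since 59 is prime, the nonzero elements of ℤ_{59} form a cyclic group of order 58.
As gcd(41, 58) = 1, raising to the 41st power is a bijection on this group: if a^41 ≡ b^41 then (ab^{−1})^41 = 1, and the only element of order dividing gcd(41, 58) = 1 is 1, so a = b.
With g(0) = 0 this makes g injective on all of ℤ_{59}, hence bijective (finite equal-size domain and codomain). In particular g is injective.
Since g is injective, we find the preimage of 7. The inverse of x ↦ x^41 on (ℤ_{59})^× is x ↦ x^17, because 41·17 = 697 = 12·58 + 1 ≡ 1 (mod 58) and x^{58} = 1 for x ≠ 0 (Fermat). So g⁻¹(7) = 7^17 mod 59.
Repeated squaring mod 59: 7^1 ≡ 7, 7^2 ≡ 7² = 49, 7^4 ≡ 49² = 2401 ≡ 41, 7^8 ≡ 41² = 1681 ≡ 29, 7^16 ≡ 29² = 841 ≡ 15. Since 17 = 16 + 1, 7^17 ≡ 15·7: 15·7 = 105 ≡ 46. So 7^17 ≡ 46 (mod 59).
Hence g⁻¹(7) = 46.

46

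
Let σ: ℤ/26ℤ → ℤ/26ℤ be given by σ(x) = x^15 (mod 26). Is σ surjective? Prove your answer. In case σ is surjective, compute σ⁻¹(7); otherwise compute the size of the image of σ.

10

σ(1) = 1^15 = 1.
σ(3): Repeated squaring mod 26: 3^1 ≡ 3, 3^2 ≡ 3² = 9, 3^4 ≡ 9² = 81 ≡ 3, 3^8 ≡ 3² = 9. Since 15 = 8 + 4 + 2 + 1, 3^15 ≡ 9·3·9·3: 9·3 = 27 ≡ 1, then 1·9 = 9, then 9·3 = 27 ≡ 1. So 3^15 ≡ 1 (mod 26).
So σ(1) = σ(3) = 1 while 1 ≠ 3, hence σ is not injective.
A non-injective map from the 26-element set ℤ/26ℤ to itself takes at most 25 distinct values, so it cannot be surjective. Therefore σ is not surjective.
Since σ is not surjective, we determine |image(σ)|. Computing x^15 mod 26 for each x (by repeated squaring, reducing mod 26 at every step), the values σ(0), σ(1), …, σ(25) are: 0, 1, 8, 1, 12, 21, 8, 5, 18, 1, 12, 5, 12, 13, 14, 21, 14, 25, 8, 21, 18, 5, 14, 25, 18, 25.
The distinct values are {0, 1, 5, 8, 12, 13, 14, 18, 21, 25}; there are 10 of them.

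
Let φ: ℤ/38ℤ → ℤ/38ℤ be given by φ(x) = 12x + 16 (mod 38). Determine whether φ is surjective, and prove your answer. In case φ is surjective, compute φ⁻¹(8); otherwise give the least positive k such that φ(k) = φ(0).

Recall: φ is surjective if every y in the codomain equals φ(x) for some x in the domain.
Since gcd(12, 38) = 2, we have 12x ≡ 0 (mod 2) for all x, so φ(x) ≡ 0 (mod 2).
But 1 ≢ 0 (mod 2), so 1 ∈ ℤ/38ℤ has no preimage. So φ is not surjective.
Since φ is not surjective, we find the least positive k with φ(k) = φ(0): this means 12k ≡ 0 (mod 38), i.e. 38 ∣ 12k. Since gcd(12, 38) = 2, dividing through by 2 this holds exactly when 19 ∣ 6k, and as gcd(6, 19) = 1, exactly when 19 ∣ k.
The smallest positive such k is 19.

19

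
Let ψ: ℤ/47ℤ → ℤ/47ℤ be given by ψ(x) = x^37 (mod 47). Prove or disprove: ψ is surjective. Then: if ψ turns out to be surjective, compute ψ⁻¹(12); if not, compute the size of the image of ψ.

Since 47 is prime, the nonzero elements of ℤ/47ℤ form a cyclic group of order 46.
As gcd(37, 46) = 1, raising to the 37th power is a bijection on this group: if a^37 ≡ b^37 then (ab^{−1})^37 = 1, and the only element of order dividing gcd(37, 46) = 1 is 1, so a = b.
With ψ(0) = 0 this makes ψ injective on all of ℤ/47ℤ, hence bijective (finite equal-size domain and codomain). In particular ψ is surjective.
Since ψ is surjective, we find the preimage of 12. The inverse of x ↦ x^37 on (ℤ/47ℤ)^× is x ↦ x^5, because 37·5 = 185 = 4·46 + 1 ≡ 1 (mod 46) and x^{46} = 1 for x ≠ 0 (Fermat). So ψ⁻¹(12) = 12^5 mod 47.
Repeated squaring mod 47: 12^1 ≡ 12, 12^2 ≡ 12² = 144 ≡ 3, 12^4 ≡ 3² = 9. Since 5 = 4 + 1, 12^5 ≡ 9·12: 9·12 = 108 ≡ 14. So 12^5 ≡ 14 (mod 47).
Hence ψ⁻¹(12) = 14.

14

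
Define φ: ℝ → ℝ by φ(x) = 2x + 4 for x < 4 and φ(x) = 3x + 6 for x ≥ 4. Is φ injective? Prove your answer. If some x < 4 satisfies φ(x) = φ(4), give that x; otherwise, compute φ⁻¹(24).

6

Both pieces are strictly increasing (slopes 2 and 3), so each is injective on its own interval.
The left piece maps (−∞, 4) onto (−∞, 12); the right piece maps [4, ∞) onto [18, ∞).
These images are disjoint, so no value is attained by both pieces. Therefore φ is injective.
Because the two images are disjoint, no x < 4 has φ(x) = φ(4), so we compute φ⁻¹(24): 24 lies in [18, ∞), so solve 3x + 6 = 24: x = (24 − 6)/3 = 6.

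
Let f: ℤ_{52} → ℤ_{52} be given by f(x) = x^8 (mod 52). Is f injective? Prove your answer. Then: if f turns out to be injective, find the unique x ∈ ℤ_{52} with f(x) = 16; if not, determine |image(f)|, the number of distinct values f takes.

8

f(1) = 1^8 = 1.
f(5): Repeated squaring mod 52: 5^1 ≡ 5, 5^2 ≡ 5² = 25, 5^4 ≡ 25² = 625 ≡ 1, 5^8 ≡ 1² = 1. So 5^8 ≡ 1 (mod 52).
So f(1) = f(5) = 1 while 1 ≠ 5, hence f is not injective.
Since f is not injective, we determine |image(f)|. Computing x^8 mod 52 for each x (by repeated squaring, reducing mod 52 at every step), the values f(0), f(1), …, f(51) are: 0, 1, 48, 9, 16, 1, 16, 29, 40, 29, 48, 9, 40, 13, 40, 9, 48, 29, 40, 29, 16, 1, 16, 9, 48, 1, 0, 1, 48, 9, 16, 1, 16, 29, 40, 29, 48, 9, 40, 13, 40, 9, 48, 29, 40, 29, 16, 1, 16, 9, 48, 1.
The distinct values are {0, 1, 9, 13, 16, 29, 40, 48}; there are 8 of them.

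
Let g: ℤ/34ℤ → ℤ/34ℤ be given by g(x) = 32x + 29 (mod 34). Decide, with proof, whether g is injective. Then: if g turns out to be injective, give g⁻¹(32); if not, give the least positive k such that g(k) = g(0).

We have gcd(32, 34) = 2 > 1. Taking s = 0 and t = 17: g(0) = 29 and g(17) = 32·17 + 29 = 573 ≡ 29 (mod 34).
So g(0) = g(17) while 0 ≠ 17, thus g is not injective.
Since g is not injective, we find the least positive k with g(k) = g(0): this means 32k ≡ 0 (mod 34), i.e. 34 ∣ 32k. Since gcd(32, 34) = 2, dividing through by 2 this holds exactly when 17 ∣ 16k, and as gcd(16, 17) = 1, exactly when 17 ∣ k.
The smallest positive such k is 17.

17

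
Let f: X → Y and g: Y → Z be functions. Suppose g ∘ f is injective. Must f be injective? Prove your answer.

Suppose f(u) = f(v). Applying g: (g ∘ f)(u) = (g ∘ f)(v). Since g ∘ f is injective, u = v. Thus f is injective.

injective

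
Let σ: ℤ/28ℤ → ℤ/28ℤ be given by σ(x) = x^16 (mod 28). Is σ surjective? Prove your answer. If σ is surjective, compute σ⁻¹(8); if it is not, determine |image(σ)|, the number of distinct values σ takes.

σ(6): Repeated squaring mod 28: 6^1 ≡ 6, 6^2 ≡ 6² = 36 ≡ 8, 6^4 ≡ 8² = 64 ≡ 8, 6^8 ≡ 8² = 64 ≡ 8, 6^16 ≡ 8² = 64 ≡ 8. So 6^16 ≡ 8 (mod 28).
σ(8): Repeated squaring mod 28: 8^1 ≡ 8, 8^2 ≡ 8² = 64 ≡ 8, 8^4 ≡ 8² = 64 ≡ 8, 8^8 ≡ 8² = 64 ≡ 8, 8^16 ≡ 8² = 64 ≡ 8. So 8^16 ≡ 8 (mod 28).
So σ(6) = σ(8) = 8 while 6 ≠ 8, therefore σ is not injective.
A non-injective map from the 28-element set ℤ/28ℤ to itself takes at most 27 distinct values, so it cannot be surjective. Thus σ is not surjective.
Since σ is not surjective, we determine |image(σ)|. Computing x^16 mod 28 for each x (by repeated squaring, reducing mod 28 at every step), the values σ(0), σ(1), …, σ(27) are: 0, 1, 16, 25, 4, 9, 8, 21, 8, 9, 4, 25, 16, 1, 0, 1, 16, 25, 4, 9, 8, 21, 8, 9, 4, 25, 16, 1.
The distinct values are {0, 1, 4, 8, 9, 16, 21, 25}; there are 8 of them.

8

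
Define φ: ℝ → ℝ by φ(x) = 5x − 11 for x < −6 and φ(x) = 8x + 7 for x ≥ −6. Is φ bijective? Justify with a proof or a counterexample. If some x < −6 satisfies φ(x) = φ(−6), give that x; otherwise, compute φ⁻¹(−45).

-34/5

Both pieces are strictly increasing (slopes 5 and 8), so each is injective on its own interval.
The left piece maps (−∞, −6) onto (−∞, −41); the right piece maps [−6, ∞) onto [−41, ∞).
Since −41 = −41, the images partition ℝ: φ is injective and surjective, hence bijective.
Because the two images are disjoint, no x < −6 has φ(x) = φ(−6), so we compute φ⁻¹(−45): −45 lies in (−∞, −41), so solve 5x − 11 = −45: x = (−45 + 11)/5 = −34/5.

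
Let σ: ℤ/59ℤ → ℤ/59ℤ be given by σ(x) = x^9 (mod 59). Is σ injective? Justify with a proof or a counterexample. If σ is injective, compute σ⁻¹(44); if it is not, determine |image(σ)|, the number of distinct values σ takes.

Since 59 is prime, the nonzero elements of ℤ/59ℤ form a cyclic group of order 58.
As gcd(9, 58) = 1, raising to the 9th power is a bijection on this group: if a^9 ≡ b^9 then (ab^{−1})^9 = 1, and the only element of order dividing gcd(9, 58) = 1 is 1, so a = b.
With σ(0) = 0 this makes σ injective on all of ℤ/59ℤ, hence bijective (finite equal-size domain and codomain). In particular σ is injective.
Since σ is injective, we find the preimage of 44. The inverse of x ↦ x^9 on (ℤ/59ℤ)^× is x ↦ x^13, because 9·13 = 117 = 2·58 + 1 ≡ 1 (mod 58) and x^{58} = 1 for x ≠ 0 (Fermat). So σ⁻¹(44) = 44^13 mod 59.
Repeated squaring mod 59: 44^1 ≡ 44, 44^2 ≡ 44² = 1936 ≡ 48, 44^4 ≡ 48² = 2304 ≡ 3, 44^8 ≡ 3² = 9. Since 13 = 8 + 4 + 1, 44^13 ≡ 9·3·44: 9·3 = 27, then 27·44 = 1188 ≡ 8. So 44^13 ≡ 8 (mod 59).
Hence σ⁻¹(44) = 8.

8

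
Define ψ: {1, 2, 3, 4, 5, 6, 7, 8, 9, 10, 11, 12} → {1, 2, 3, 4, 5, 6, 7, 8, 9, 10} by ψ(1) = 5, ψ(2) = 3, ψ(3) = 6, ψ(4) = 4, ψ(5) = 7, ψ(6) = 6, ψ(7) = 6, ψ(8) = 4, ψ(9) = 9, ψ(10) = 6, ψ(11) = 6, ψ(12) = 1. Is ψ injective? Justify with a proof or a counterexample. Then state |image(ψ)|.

ψ(3) = 6 = ψ(6) with 3 ≠ 6, so ψ is not injective.
The image of ψ is {1, 3, 4, 5, 6, 7, 9}, which has 7 elements.

7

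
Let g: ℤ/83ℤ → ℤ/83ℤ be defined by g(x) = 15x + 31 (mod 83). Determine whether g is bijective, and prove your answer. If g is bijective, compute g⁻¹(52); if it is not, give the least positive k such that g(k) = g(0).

Suppose g(x_1) = g(x_2) in ℤ/83ℤ. Then 15x_1 + 31 ≡ 15x_2 + 31 (mod 83), so 15(x_1 − x_2) ≡ 0 (mod 83).
Since gcd(15, 83) = 1, 15 is invertible modulo 83, so x_1 − x_2 ≡ 0 (mod 83), i.e. x_1 = x_2.
We now compute 15⁻¹ mod 83 explicitly. Euclid's algorithm: 83 = 5·15 + 8, 15 = 1·8 + 7, 8 = 1·7 + 1; back-substituting gives 1 = 72·15 − 13·83, so 15⁻¹ ≡ 72 (mod 83).
Then y ↦ 72(y − 31) is a two-sided inverse to g, so every y ∈ ℤ/83ℤ has a preimage.
So g is bijective.
Since g is bijective, we find g⁻¹(52): we need 15x ≡ 52 − 31 ≡ 21 (mod 83). Using 15⁻¹ = 72: x ≡ 72·21 = 1512 = 18·83 + 18, so x = 18.
Check: g(18) = 15·18 + 31 = 301 = 3·83 + 52 ≡ 52 (mod 83).

18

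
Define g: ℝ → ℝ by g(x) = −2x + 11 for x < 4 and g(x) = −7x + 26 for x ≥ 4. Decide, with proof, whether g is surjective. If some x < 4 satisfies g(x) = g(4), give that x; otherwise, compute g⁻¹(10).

1/2

Both pieces are strictly decreasing (slopes −2 and −7), so each is injective on its own interval.
The left piece maps (−∞, 4) onto (3, ∞); the right piece maps [4, ∞) onto (−∞, −2].
The union (3, ∞) ∪ (−∞, −2] omits the interval between 3 and −2; in particular 3 has no preimage. So g is not surjective.
Because the two images are disjoint, no x < 4 has g(x) = g(4), so we compute g⁻¹(10): 10 lies in (3, ∞), so solve −2x + 11 = 10: x = (10 − 11)/(−2) = 1/2.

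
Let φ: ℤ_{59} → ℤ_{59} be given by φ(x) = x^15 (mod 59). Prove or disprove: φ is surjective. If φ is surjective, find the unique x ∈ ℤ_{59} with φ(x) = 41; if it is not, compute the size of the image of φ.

Since 59 is prime, the nonzero elements of ℤ_{59} form a cyclic group of order 58.
As gcd(15, 58) = 1, raising to the 15th power is a bijection on this group: if a^15 ≡ b^15 then (ab^{−1})^15 = 1, and the only element of order dividing gcd(15, 58) = 1 is 1, so a = b.
With φ(0) = 0 this makes φ injective on all of ℤ_{59}, hence bijective (finite equal-size domain and codomain). In particular φ is surjective.
Since φ is surjective, we find the preimage of 41. The inverse of x ↦ x^15 on (ℤ_{59})^× is x ↦ x^31, because 15·31 = 465 = 8·58 + 1 ≡ 1 (mod 58) and x^{58} = 1 for x ≠ 0 (Fermat). So φ⁻¹(41) = 41^31 mod 59.
Repeated squaring mod 59: 41^1 ≡ 41, 41^2 ≡ 41² = 1681 ≡ 29, 41^4 ≡ 29² = 841 ≡ 15, 41^8 ≡ 15² = 225 ≡ 48, 41^16 ≡ 48² = 2304 ≡ 3. Since 31 = 16 + 8 + 4 + 2 + 1, 41^31 ≡ 3·48·15·29·41: 3·48 = 144 ≡ 26, then 26·15 = 390 ≡ 36, then 36·29 = 1044 ≡ 41, then 41·41 = 1681 ≡ 29. So 41^31 ≡ 29 (mod 59).
Hence φ⁻¹(41) = 29.

29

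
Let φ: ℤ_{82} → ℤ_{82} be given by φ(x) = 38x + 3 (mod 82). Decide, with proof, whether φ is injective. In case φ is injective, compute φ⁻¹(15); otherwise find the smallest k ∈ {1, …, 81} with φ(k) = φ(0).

41

We have gcd(38, 82) = 2 > 1. Taking x_1 = 0 and x_2 = 41: φ(0) = 3 and φ(41) = 38·41 + 3 = 1561 ≡ 3 (mod 82).
So φ(0) = φ(41) while 0 ≠ 41, therefore φ is not injective.
Since φ is not injective, we find the least positive k with φ(k) = φ(0): this means 38k ≡ 0 (mod 82), i.e. 82 ∣ 38k. Since gcd(38, 82) = 2, dividing through by 2 this holds exactly when 41 ∣ 19k, and as gcd(19, 41) = 1, exactly when 41 ∣ k.
The smallest positive such k is 41.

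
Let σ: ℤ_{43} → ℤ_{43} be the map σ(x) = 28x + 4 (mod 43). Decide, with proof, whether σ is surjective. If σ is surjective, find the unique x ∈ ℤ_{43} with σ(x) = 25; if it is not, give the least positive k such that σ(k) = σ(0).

Since gcd(28, 43) = 1, 28 is invertible modulo 43. Euclid's algorithm: 43 = 1·28 + 15, 28 = 1·15 + 13, 15 = 1·13 + 2, 13 = 6·2 + 1; back-substituting gives 1 = 20·28 − 13·43, so 28⁻¹ ≡ 20 (mod 43).
For any y ∈ ℤ_{43}, x = 20(y − 4) mod 43 satisfies σ(x) = 28·20(y − 4) + 4 ≡ y (since 28·20 ≡ 1 mod 43). So every y has a preimage.
Hence σ is surjective.
Since σ is surjective, we find σ⁻¹(25): we need 28x ≡ 25 − 4 ≡ 21 (mod 43). Using 28⁻¹ = 20: x ≡ 20·21 = 420 = 9·43 + 33, so x = 33.
Check: σ(33) = 28·33 + 4 = 928 = 21·43 + 25 ≡ 25 (mod 43).

33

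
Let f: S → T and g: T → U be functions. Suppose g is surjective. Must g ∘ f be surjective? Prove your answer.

not surjective

No. Take S = {1}, T = U = {1, 2, 3, 4}, f(1) = 1, and g = identity (surjective).
Then (g ∘ f)(1) = 1, and 4 ∈ U has no preimage under g ∘ f, so g ∘ f is not surjective.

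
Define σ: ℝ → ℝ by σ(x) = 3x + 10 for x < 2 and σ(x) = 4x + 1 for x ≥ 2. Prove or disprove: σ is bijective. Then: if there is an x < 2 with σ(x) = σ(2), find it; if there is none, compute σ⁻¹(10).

Both pieces are strictly increasing (slopes 3 and 4), so each is injective on its own interval.
The left piece maps (−∞, 2) onto (−∞, 16); the right piece maps [2, ∞) onto [9, ∞).
These images overlap. In particular σ(2) = 9 (right piece), and solving 3x + 10 = 9 on the left piece gives x = −1/3 < 2.
So σ(−1/3) = σ(2) with −1/3 ≠ 2, and σ is not injective, hence not bijective. This x = −1/3 is the requested value below 2.

-1/3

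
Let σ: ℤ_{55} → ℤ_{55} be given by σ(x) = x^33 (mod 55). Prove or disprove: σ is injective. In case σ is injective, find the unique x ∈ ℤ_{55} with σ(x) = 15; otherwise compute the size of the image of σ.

5

Computing x^33 mod 55 for each x (by repeated squaring, reducing mod 55 at every step), the values σ(0), σ(1), …, σ(54) are: 0, 1, 52, 38, 9, 15, 51, 2, 28, 14, 10, 11, 12, 8, 49, 20, 26, 7, 13, 39, 25, 21, 22, 23, 19, 5, 31, 37, 18, 24, 50, 36, 32, 33, 34, 30, 16, 42, 48, 29, 35, 6, 47, 43, 44, 45, 41, 27, 53, 4, 40, 46, 17, 3, 54.
Every element of ℤ_{55} appears exactly once in this list, so σ is a bijection, and in particular injective.
Since σ is injective, we read off the preimage of 15 from the same table: σ(5) = 15, so σ⁻¹(15) = 5.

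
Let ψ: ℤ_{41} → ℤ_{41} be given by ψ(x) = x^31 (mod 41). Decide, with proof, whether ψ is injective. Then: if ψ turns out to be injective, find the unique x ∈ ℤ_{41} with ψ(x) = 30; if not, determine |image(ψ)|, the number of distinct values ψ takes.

17

Since 41 is prime, the nonzero elements of ℤ_{41} form a cyclic group of order 40.
As gcd(31, 40) = 1, raising to the 31st power is a bijection on this group: if a^31 ≡ b^31 then (ab^{−1})^31 = 1, and the only element of order dividing gcd(31, 40) = 1 is 1, so a = b.
With ψ(0) = 0 this makes ψ injective on all of ℤ_{41}, hence bijective (finite equal-size domain and codomain). In particular ψ is injective.
Since ψ is injective, we find the preimage of 30. The inverse of x ↦ x^31 on (ℤ_{41})^× is x ↦ x^31, because 31·31 = 961 = 24·40 + 1 ≡ 1 (mod 40) and x^{40} = 1 for x ≠ 0 (Fermat). So ψ⁻¹(30) = 30^31 mod 41.
Repeated squaring mod 41: 30^1 ≡ 30, 30^2 ≡ 30² = 900 ≡ 39, 30^4 ≡ 39² = 1521 ≡ 4, 30^8 ≡ 4² = 16, 30^16 ≡ 16² = 256 ≡ 10. Since 31 = 16 + 8 + 4 + 2 + 1, 30^31 ≡ 10·16·4·39·30: 10·16 = 160 ≡ 37, then 37·4 = 148 ≡ 25, then 25·39 = 975 ≡ 32, then 32·30 = 960 ≡ 17. So 30^31 ≡ 17 (mod 41).
Hence ψ⁻¹(30) = 17.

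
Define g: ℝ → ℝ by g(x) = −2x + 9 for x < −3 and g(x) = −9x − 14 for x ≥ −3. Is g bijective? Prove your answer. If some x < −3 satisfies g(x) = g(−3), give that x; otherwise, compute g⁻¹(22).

-13/2

Both pieces are strictly decreasing (slopes −2 and −9), so each is injective on its own interval.
The left piece maps (−∞, −3) onto (15, ∞); the right piece maps [−3, ∞) onto (−∞, 13].
The images leave a gap (15 has no preimage), so g is not surjective, hence not bijective.
Because the two images are disjoint, no x < −3 has g(x) = g(−3), so we compute g⁻¹(22): 22 lies in (15, ∞), so solve −2x + 9 = 22: x = (22 − 9)/(−2) = −13/2.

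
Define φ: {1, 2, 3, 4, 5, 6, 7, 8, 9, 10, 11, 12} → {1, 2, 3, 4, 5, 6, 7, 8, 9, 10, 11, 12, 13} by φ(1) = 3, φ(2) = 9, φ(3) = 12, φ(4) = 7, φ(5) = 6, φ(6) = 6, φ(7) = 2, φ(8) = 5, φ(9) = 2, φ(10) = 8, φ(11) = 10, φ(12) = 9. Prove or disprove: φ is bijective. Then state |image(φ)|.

φ(5) = 6 = φ(6) with 5 ≠ 6, so φ is not injective, hence not bijective.
The image of φ is {2, 3, 5, 6, 7, 8, 9, 10, 12}, which has 9 elements.

9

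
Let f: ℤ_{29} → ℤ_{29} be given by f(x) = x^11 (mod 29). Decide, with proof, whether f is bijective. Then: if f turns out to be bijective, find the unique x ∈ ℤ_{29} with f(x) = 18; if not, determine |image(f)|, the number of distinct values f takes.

Since 29 is prime, the nonzero elements of ℤ_{29} form a cyclic group of order 28.
As gcd(11, 28) = 1, raising to the 11th power is a bijection on this group: if a^11 ≡ b^11 then (ab^{−1})^11 = 1, and the only element of order dividing gcd(11, 28) = 1 is 1, so a = b.
With f(0) = 0 this makes f injective on all of ℤ_{29}, hence bijective (finite equal-size domain and codomain). In particular f is bijective.
Since f is bijective, we find the preimage of 18. The inverse of x ↦ x^11 on (ℤ_{29})^× is x ↦ x^23, because 11·23 = 253 = 9·28 + 1 ≡ 1 (mod 28) and x^{28} = 1 for x ≠ 0 (Fermat). So f⁻¹(18) = 18^23 mod 29.
Repeated squaring mod 29: 18^1 ≡ 18, 18^2 ≡ 18² = 324 ≡ 5, 18^4 ≡ 5² = 25, 18^8 ≡ 25² = 625 ≡ 16, 18^16 ≡ 16² = 256 ≡ 24. Since 23 = 16 + 4 + 2 + 1, 18^23 ≡ 24·25·5·18: 24·25 = 600 ≡ 20, then 20·5 = 100 ≡ 13, then 13·18 = 234 ≡ 2. So 18^23 ≡ 2 (mod 29).
Hence f⁻¹(18) = 2.

2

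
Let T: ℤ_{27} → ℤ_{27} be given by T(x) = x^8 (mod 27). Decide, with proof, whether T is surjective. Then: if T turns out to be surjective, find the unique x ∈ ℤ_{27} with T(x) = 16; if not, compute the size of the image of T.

10

T(0) = 0^8 = 0.
T(3): Repeated squaring mod 27: 3^1 ≡ 3, 3^2 ≡ 3² = 9, 3^4 ≡ 9² = 81 ≡ 0, 3^8 ≡ 0² = 0. So 3^8 ≡ 0 (mod 27).
So T(0) = T(3) = 0 while 0 ≠ 3, thus T is not injective.
A non-injective map from the 27-element set ℤ_{27} to itself takes at most 26 distinct values, so it cannot be surjective. So T is not surjective.
Since T is not surjective, we determine |image(T)|. Computing x^8 mod 27 for each x (by repeated squaring, reducing mod 27 at every step), the values T(0), T(1), …, T(26) are: 0, 1, 13, 0, 7, 16, 0, 4, 10, 0, 19, 22, 0, 25, 25, 0, 22, 19, 0, 10, 4, 0, 16, 7, 0, 13, 1.
The distinct values are {0, 1, 4, 7, 10, 13, 16, 19, 22, 25}; there are 10 of them.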